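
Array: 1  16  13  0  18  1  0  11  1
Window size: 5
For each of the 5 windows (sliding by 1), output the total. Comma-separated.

1 16 13 0 18 → sum 48
16 13 0 18 1 → sum 48
13 0 18 1 0 → sum 32
0 18 1 0 11 → sum 30
18 1 0 11 1 → sum 31

48, 48, 32, 30, 31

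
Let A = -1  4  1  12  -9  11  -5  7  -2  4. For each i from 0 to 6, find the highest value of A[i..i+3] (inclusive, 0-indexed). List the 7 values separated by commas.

Sliding a size-4 window across the 10 values:
(-1, 4, 1, 12) → max 12
(4, 1, 12, -9) → max 12
(1, 12, -9, 11) → max 12
(12, -9, 11, -5) → max 12
(-9, 11, -5, 7) → max 11
(11, -5, 7, -2) → max 11
(-5, 7, -2, 4) → max 7

12, 12, 12, 12, 11, 11, 7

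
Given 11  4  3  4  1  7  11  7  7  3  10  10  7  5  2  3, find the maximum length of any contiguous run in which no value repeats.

5

add 11: [11] len 1
add 4: [11, 4] len 2
add 3: [11, 4, 3] len 3
add 4 (repeat 4, move left end past it): [3, 4] len 2
add 1: [3, 4, 1] len 3
add 7: [3, 4, 1, 7] len 4
add 11: [3, 4, 1, 7, 11] len 5
add 7 (repeat 7, move left end past it): [11, 7] len 2
add 7 (repeat 7, move left end past it): [7] len 1
add 3: [7, 3] len 2
add 10: [7, 3, 10] len 3
add 10 (repeat 10, move left end past it): [10] len 1
add 7: [10, 7] len 2
add 5: [10, 7, 5] len 3
add 2: [10, 7, 5, 2] len 4
add 3: [10, 7, 5, 2, 3] len 5
Longest all-distinct length: 5.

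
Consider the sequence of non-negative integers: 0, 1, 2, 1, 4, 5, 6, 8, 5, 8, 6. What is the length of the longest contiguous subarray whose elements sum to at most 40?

10

add 0: [0] sum 0, len 1
add 1: [0, 1] sum 1, len 2
add 2: [0, 1, 2] sum 3, len 3
add 1: [0, 1, 2, 1] sum 4, len 4
add 4: [0, 1, 2, 1, 4] sum 8, len 5
add 5: [0, 1, 2, 1, 4, 5] sum 13, len 6
add 6: [0, 1, 2, 1, 4, 5, 6] sum 19, len 7
add 8: [0, 1, 2, 1, 4, 5, 6, 8] sum 27, len 8
add 5: [0, 1, 2, 1, 4, 5, 6, 8, 5] sum 32, len 9
add 8: [0, 1, 2, 1, 4, 5, 6, 8, 5, 8] sum 40, len 10
add 6: [5, 6, 8, 5, 8, 6] sum 38, len 6
Longest length seen: 10.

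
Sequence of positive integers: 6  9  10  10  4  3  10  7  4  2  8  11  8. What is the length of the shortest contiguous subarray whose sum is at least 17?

2

Extend right; whenever the sum reaches 17, record the length and shrink from the left:
add 6: running sum 6 < 17
add 9: running sum 15 < 17
end 2: [9, 10] sum 19, len 2
end 3: [10, 10] sum 20, len 2
end 4: [10, 10, 4] sum 24, len 3
end 5: [10, 4, 3] sum 17, len 3
end 6: [4, 3, 10] sum 17, len 3
end 7: [10, 7] sum 17, len 2
end 8: [10, 7, 4] sum 21, len 3
end 9: [10, 7, 4, 2] sum 23, len 4
end 10: [7, 4, 2, 8] sum 21, len 4
end 11: [8, 11] sum 19, len 2
end 12: [11, 8] sum 19, len 2
Shortest qualifying length: 2.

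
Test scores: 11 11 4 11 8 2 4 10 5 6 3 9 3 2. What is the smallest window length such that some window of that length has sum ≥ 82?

Extend right; whenever the sum reaches 82, record the length and shrink from the left:
add 11: running sum 11 < 82
add 11: running sum 22 < 82
add 4: running sum 26 < 82
add 11: running sum 37 < 82
add 8: running sum 45 < 82
add 2: running sum 47 < 82
add 4: running sum 51 < 82
add 10: running sum 61 < 82
add 5: running sum 66 < 82
add 6: running sum 72 < 82
add 3: running sum 75 < 82
add 9: shortest ending here [11, 11, 4, 11, 8, 2, 4, 10, 5, 6, 3, 9] sum 84, len 12
add 3: shortest ending here [11, 11, 4, 11, 8, 2, 4, 10, 5, 6, 3, 9, 3] sum 87, len 13
add 2: shortest ending here [11, 11, 4, 11, 8, 2, 4, 10, 5, 6, 3, 9, 3, 2] sum 89, len 14
Shortest qualifying length: 12.

12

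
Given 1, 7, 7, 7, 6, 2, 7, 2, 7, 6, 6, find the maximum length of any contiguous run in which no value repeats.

3

add 1: [1] len 1
add 7: [1, 7] len 2
add 7 (repeat 7, move left end past it): [7] len 1
add 7 (repeat 7, move left end past it): [7] len 1
add 6: [7, 6] len 2
add 2: [7, 6, 2] len 3
add 7 (repeat 7, move left end past it): [6, 2, 7] len 3
add 2 (repeat 2, move left end past it): [7, 2] len 2
add 7 (repeat 7, move left end past it): [2, 7] len 2
add 6: [2, 7, 6] len 3
add 6 (repeat 6, move left end past it): [6] len 1
Longest all-distinct length: 3.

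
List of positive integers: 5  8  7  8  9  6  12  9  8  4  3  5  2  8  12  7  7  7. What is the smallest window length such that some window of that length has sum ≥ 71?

add 5: running sum 5 < 71
add 8: running sum 13 < 71
add 7: running sum 20 < 71
add 8: running sum 28 < 71
add 9: running sum 37 < 71
add 6: running sum 43 < 71
add 12: running sum 55 < 71
add 9: running sum 64 < 71
add 8: shortest ending here [5, 8, 7, 8, 9, 6, 12, 9, 8] sum 72, len 9
add 4: shortest ending here [8, 7, 8, 9, 6, 12, 9, 8, 4] sum 71, len 9
add 3: shortest ending here [8, 7, 8, 9, 6, 12, 9, 8, 4, 3] sum 74, len 10
add 5: shortest ending here [7, 8, 9, 6, 12, 9, 8, 4, 3, 5] sum 71, len 10
add 2: shortest ending here [7, 8, 9, 6, 12, 9, 8, 4, 3, 5, 2] sum 73, len 11
add 8: shortest ending here [8, 9, 6, 12, 9, 8, 4, 3, 5, 2, 8] sum 74, len 11
add 12: shortest ending here [9, 6, 12, 9, 8, 4, 3, 5, 2, 8, 12] sum 78, len 11
add 7: shortest ending here [6, 12, 9, 8, 4, 3, 5, 2, 8, 12, 7] sum 76, len 11
add 7: shortest ending here [12, 9, 8, 4, 3, 5, 2, 8, 12, 7, 7] sum 77, len 11
add 7: shortest ending here [9, 8, 4, 3, 5, 2, 8, 12, 7, 7, 7] sum 72, len 11
Shortest qualifying length: 9.

9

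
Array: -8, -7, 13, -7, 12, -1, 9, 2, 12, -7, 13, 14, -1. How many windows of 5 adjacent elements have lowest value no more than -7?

8

[-8, -7, 13, -7, 12] → min -8  ≤ -7 ✓
[-7, 13, -7, 12, -1] → min -7  ≤ -7 ✓
[13, -7, 12, -1, 9] → min -7  ≤ -7 ✓
[-7, 12, -1, 9, 2] → min -7  ≤ -7 ✓
[12, -1, 9, 2, 12] → min -1
[-1, 9, 2, 12, -7] → min -7  ≤ -7 ✓
[9, 2, 12, -7, 13] → min -7  ≤ -7 ✓
[2, 12, -7, 13, 14] → min -7  ≤ -7 ✓
[12, -7, 13, 14, -1] → min -7  ≤ -7 ✓
8 windows satisfy the condition.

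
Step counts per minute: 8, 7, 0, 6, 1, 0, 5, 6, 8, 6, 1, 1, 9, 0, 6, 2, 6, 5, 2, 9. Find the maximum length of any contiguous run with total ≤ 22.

6

Extend to the right; shrink from the left whenever the sum exceeds 22:
→ 8: sum 8, len 1
→ 7: sum 15, len 2
→ 0: sum 15, len 3
→ 6: sum 21, len 4
→ 1: sum 22, len 5
→ 0: sum 22, len 6
→ 5 (dropped 8): sum 19, len 6
→ 6 (dropped 7): sum 18, len 6
→ 8 (dropped 0, 6): sum 20, len 5
→ 6 (dropped 1, 0, 5): sum 20, len 3
→ 1: sum 21, len 4
→ 1: sum 22, len 5
→ 9 (dropped 6, 8): sum 17, len 4
→ 0: sum 17, len 5
→ 6 (dropped 6): sum 17, len 5
→ 2: sum 19, len 6
→ 6 (dropped 1, 1, 9): sum 14, len 4
→ 5: sum 19, len 5
→ 2: sum 21, len 6
→ 9 (dropped 0, 6, 2): sum 22, len 4
Longest length seen: 6.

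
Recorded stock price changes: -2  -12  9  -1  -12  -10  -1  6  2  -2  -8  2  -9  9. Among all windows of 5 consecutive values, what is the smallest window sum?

-2 -12 9 -1 -12 → sum -18
-12 9 -1 -12 -10 → sum -26
9 -1 -12 -10 -1 → sum -15
-1 -12 -10 -1 6 → sum -18
-12 -10 -1 6 2 → sum -15
-10 -1 6 2 -2 → sum -5
-1 6 2 -2 -8 → sum -3
6 2 -2 -8 2 → sum 0
2 -2 -8 2 -9 → sum -15
-2 -8 2 -9 9 → sum -8
Smallest of these is -26.

-26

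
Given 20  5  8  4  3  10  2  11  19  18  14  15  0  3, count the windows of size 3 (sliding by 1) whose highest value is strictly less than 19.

(20, 5, 8) → max 20
(5, 8, 4) → max 8  < 19 ✓
(8, 4, 3) → max 8  < 19 ✓
(4, 3, 10) → max 10  < 19 ✓
(3, 10, 2) → max 10  < 19 ✓
(10, 2, 11) → max 11  < 19 ✓
(2, 11, 19) → max 19
(11, 19, 18) → max 19
(19, 18, 14) → max 19
(18, 14, 15) → max 18  < 19 ✓
(14, 15, 0) → max 15  < 19 ✓
(15, 0, 3) → max 15  < 19 ✓
8 windows satisfy the condition.

8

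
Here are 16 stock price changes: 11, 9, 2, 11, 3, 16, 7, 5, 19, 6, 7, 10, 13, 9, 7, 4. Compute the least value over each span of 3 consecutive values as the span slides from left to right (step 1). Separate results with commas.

Sliding a size-3 window across the 16 values:
(11, 9, 2) → min 2
(9, 2, 11) → min 2
(2, 11, 3) → min 2
(11, 3, 16) → min 3
(3, 16, 7) → min 3
(16, 7, 5) → min 5
(7, 5, 19) → min 5
(5, 19, 6) → min 5
(19, 6, 7) → min 6
(6, 7, 10) → min 6
(7, 10, 13) → min 7
(10, 13, 9) → min 9
(13, 9, 7) → min 7
(9, 7, 4) → min 4

2, 2, 2, 3, 3, 5, 5, 5, 6, 6, 7, 9, 7, 4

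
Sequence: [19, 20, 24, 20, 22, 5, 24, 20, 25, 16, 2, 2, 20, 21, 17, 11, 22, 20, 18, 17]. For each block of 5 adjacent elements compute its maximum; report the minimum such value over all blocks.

(19, 20, 24, 20, 22) → max 24
(20, 24, 20, 22, 5) → max 24
(24, 20, 22, 5, 24) → max 24
(20, 22, 5, 24, 20) → max 24
(22, 5, 24, 20, 25) → max 25
(5, 24, 20, 25, 16) → max 25
(24, 20, 25, 16, 2) → max 25
(20, 25, 16, 2, 2) → max 25
(25, 16, 2, 2, 20) → max 25
(16, 2, 2, 20, 21) → max 21
(2, 2, 20, 21, 17) → max 21
(2, 20, 21, 17, 11) → max 21
(20, 21, 17, 11, 22) → max 22
(21, 17, 11, 22, 20) → max 22
(17, 11, 22, 20, 18) → max 22
(11, 22, 20, 18, 17) → max 22
Minimum of these is 21.

21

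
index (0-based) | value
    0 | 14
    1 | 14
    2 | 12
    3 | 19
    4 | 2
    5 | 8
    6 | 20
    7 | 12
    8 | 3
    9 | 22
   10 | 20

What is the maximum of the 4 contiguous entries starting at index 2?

Elements at indices 2..5: 12, 19, 2, 8
max(12, 19, 2, 8) = 19

19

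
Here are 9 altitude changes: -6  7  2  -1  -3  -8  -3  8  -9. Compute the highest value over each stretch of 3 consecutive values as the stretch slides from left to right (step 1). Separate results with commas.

7, 7, 2, -1, -3, 8, 8

-6 7 2 → max 7
7 2 -1 → max 7
2 -1 -3 → max 2
-1 -3 -8 → max -1
-3 -8 -3 → max -3
-8 -3 8 → max 8
-3 8 -9 → max 8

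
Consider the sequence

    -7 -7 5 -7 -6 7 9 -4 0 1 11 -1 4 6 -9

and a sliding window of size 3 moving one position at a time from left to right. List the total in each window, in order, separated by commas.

-9, -9, -8, -6, 10, 12, 5, -3, 12, 11, 14, 9, 1

(-7, -7, 5) → sum -9
(-7, 5, -7) → sum -9
(5, -7, -6) → sum -8
(-7, -6, 7) → sum -6
(-6, 7, 9) → sum 10
(7, 9, -4) → sum 12
(9, -4, 0) → sum 5
(-4, 0, 1) → sum -3
(0, 1, 11) → sum 12
(1, 11, -1) → sum 11
(11, -1, 4) → sum 14
(-1, 4, 6) → sum 9
(4, 6, -9) → sum 1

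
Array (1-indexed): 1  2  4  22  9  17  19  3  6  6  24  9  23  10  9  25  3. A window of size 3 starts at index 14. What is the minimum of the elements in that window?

Elements at indices 14..16: 10, 9, 25
min(10, 9, 25) = 9

9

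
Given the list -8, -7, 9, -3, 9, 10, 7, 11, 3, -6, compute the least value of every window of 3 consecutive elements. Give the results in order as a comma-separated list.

(-8, -7, 9) → min -8
(-7, 9, -3) → min -7
(9, -3, 9) → min -3
(-3, 9, 10) → min -3
(9, 10, 7) → min 7
(10, 7, 11) → min 7
(7, 11, 3) → min 3
(11, 3, -6) → min -6

-8, -7, -3, -3, 7, 7, 3, -6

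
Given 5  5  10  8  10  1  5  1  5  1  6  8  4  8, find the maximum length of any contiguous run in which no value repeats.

add 5: [5] len 1
add 5 (repeat 5, move left end past it): [5] len 1
add 10: [5, 10] len 2
add 8: [5, 10, 8] len 3
add 10 (repeat 10, move left end past it): [8, 10] len 2
add 1: [8, 10, 1] len 3
add 5: [8, 10, 1, 5] len 4
add 1 (repeat 1, move left end past it): [5, 1] len 2
add 5 (repeat 5, move left end past it): [1, 5] len 2
add 1 (repeat 1, move left end past it): [5, 1] len 2
add 6: [5, 1, 6] len 3
add 8: [5, 1, 6, 8] len 4
add 4: [5, 1, 6, 8, 4] len 5
add 8 (repeat 8, move left end past it): [4, 8] len 2
Longest all-distinct length: 5.

5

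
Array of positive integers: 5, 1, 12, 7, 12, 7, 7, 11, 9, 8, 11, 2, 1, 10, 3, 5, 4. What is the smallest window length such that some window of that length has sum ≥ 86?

Extend right; whenever the sum reaches 86, record the length and shrink from the left:
add 5: running sum 5 < 86
add 1: running sum 6 < 86
add 12: running sum 18 < 86
add 7: running sum 25 < 86
add 12: running sum 37 < 86
add 7: running sum 44 < 86
add 7: running sum 51 < 86
add 11: running sum 62 < 86
add 9: running sum 71 < 86
add 8: running sum 79 < 86
end 10: [5, 1, 12, 7, 12, 7, 7, 11, 9, 8, 11] sum 90, len 11
end 11: [12, 7, 12, 7, 7, 11, 9, 8, 11, 2] sum 86, len 10
end 12: [12, 7, 12, 7, 7, 11, 9, 8, 11, 2, 1] sum 87, len 11
end 13: [12, 7, 12, 7, 7, 11, 9, 8, 11, 2, 1, 10] sum 97, len 12
end 14: [7, 12, 7, 7, 11, 9, 8, 11, 2, 1, 10, 3] sum 88, len 12
end 15: [12, 7, 7, 11, 9, 8, 11, 2, 1, 10, 3, 5] sum 86, len 12
end 16: [12, 7, 7, 11, 9, 8, 11, 2, 1, 10, 3, 5, 4] sum 90, len 13
Shortest qualifying length: 10.

10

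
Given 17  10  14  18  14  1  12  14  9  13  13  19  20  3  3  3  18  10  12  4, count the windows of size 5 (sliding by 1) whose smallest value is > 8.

17 10 14 18 14 → min 10  > 8 ✓
10 14 18 14 1 → min 1
14 18 14 1 12 → min 1
18 14 1 12 14 → min 1
14 1 12 14 9 → min 1
1 12 14 9 13 → min 1
12 14 9 13 13 → min 9  > 8 ✓
14 9 13 13 19 → min 9  > 8 ✓
9 13 13 19 20 → min 9  > 8 ✓
13 13 19 20 3 → min 3
13 19 20 3 3 → min 3
19 20 3 3 3 → min 3
20 3 3 3 18 → min 3
3 3 3 18 10 → min 3
3 3 18 10 12 → min 3
3 18 10 12 4 → min 3
4 windows satisfy the condition.

4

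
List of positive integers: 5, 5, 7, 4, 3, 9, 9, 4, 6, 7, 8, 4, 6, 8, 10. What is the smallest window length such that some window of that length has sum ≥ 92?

15

Extend right; whenever the sum reaches 92, record the length and shrink from the left:
add 5: running sum 5 < 92
add 5: running sum 10 < 92
add 7: running sum 17 < 92
add 4: running sum 21 < 92
add 3: running sum 24 < 92
add 9: running sum 33 < 92
add 9: running sum 42 < 92
add 4: running sum 46 < 92
add 6: running sum 52 < 92
add 7: running sum 59 < 92
add 8: running sum 67 < 92
add 4: running sum 71 < 92
add 6: running sum 77 < 92
add 8: running sum 85 < 92
end 14: [5, 5, 7, 4, 3, 9, 9, 4, 6, 7, 8, 4, 6, 8, 10] sum 95, len 15
Shortest qualifying length: 15.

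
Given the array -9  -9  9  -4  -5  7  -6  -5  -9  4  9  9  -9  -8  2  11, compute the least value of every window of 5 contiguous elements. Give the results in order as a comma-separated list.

-9, -9, -6, -6, -9, -9, -9, -9, -9, -9, -9, -9

(-9, -9, 9, -4, -5) → min -9
(-9, 9, -4, -5, 7) → min -9
(9, -4, -5, 7, -6) → min -6
(-4, -5, 7, -6, -5) → min -6
(-5, 7, -6, -5, -9) → min -9
(7, -6, -5, -9, 4) → min -9
(-6, -5, -9, 4, 9) → min -9
(-5, -9, 4, 9, 9) → min -9
(-9, 4, 9, 9, -9) → min -9
(4, 9, 9, -9, -8) → min -9
(9, 9, -9, -8, 2) → min -9
(9, -9, -8, 2, 11) → min -9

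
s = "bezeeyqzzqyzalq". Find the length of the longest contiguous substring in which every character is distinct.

add b: [b] len 1
add e: [b, e] len 2
add z: [b, e, z] len 3
add e (repeat e, move left end past it): [z, e] len 2
add e (repeat e, move left end past it): [e] len 1
add y: [e, y] len 2
add q: [e, y, q] len 3
add z: [e, y, q, z] len 4
add z (repeat z, move left end past it): [z] len 1
add q: [z, q] len 2
add y: [z, q, y] len 3
add z (repeat z, move left end past it): [q, y, z] len 3
add a: [q, y, z, a] len 4
add l: [q, y, z, a, l] len 5
add q (repeat q, move left end past it): [y, z, a, l, q] len 5
Longest all-distinct length: 5.

5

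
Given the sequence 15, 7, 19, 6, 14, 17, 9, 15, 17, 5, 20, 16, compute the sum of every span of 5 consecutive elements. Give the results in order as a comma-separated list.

Sliding a size-5 window across the 12 values:
(15, 7, 19, 6, 14) → sum 61
(7, 19, 6, 14, 17) → sum 63
(19, 6, 14, 17, 9) → sum 65
(6, 14, 17, 9, 15) → sum 61
(14, 17, 9, 15, 17) → sum 72
(17, 9, 15, 17, 5) → sum 63
(9, 15, 17, 5, 20) → sum 66
(15, 17, 5, 20, 16) → sum 73

61, 63, 65, 61, 72, 63, 66, 73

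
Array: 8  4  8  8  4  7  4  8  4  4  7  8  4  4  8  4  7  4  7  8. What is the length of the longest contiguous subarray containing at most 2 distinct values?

5

[8] 1 distinct, len 1
[8, 4] 2 distinct, len 2
[8, 4, 8] 2 distinct, len 3
[8, 4, 8, 8] 2 distinct, len 4
[8, 4, 8, 8, 4] 2 distinct, len 5
[4, 7] 2 distinct, len 2
[4, 7, 4] 2 distinct, len 3
[4, 8] 2 distinct, len 2
[4, 8, 4] 2 distinct, len 3
[4, 8, 4, 4] 2 distinct, len 4
[4, 4, 7] 2 distinct, len 3
[7, 8] 2 distinct, len 2
[8, 4] 2 distinct, len 2
[8, 4, 4] 2 distinct, len 3
[8, 4, 4, 8] 2 distinct, len 4
[8, 4, 4, 8, 4] 2 distinct, len 5
[4, 7] 2 distinct, len 2
[4, 7, 4] 2 distinct, len 3
[4, 7, 4, 7] 2 distinct, len 4
[7, 8] 2 distinct, len 2
Longest length with ≤2 distinct: 5.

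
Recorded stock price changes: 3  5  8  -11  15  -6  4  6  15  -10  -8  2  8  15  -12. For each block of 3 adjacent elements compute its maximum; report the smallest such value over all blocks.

2

(3, 5, 8) → max 8
(5, 8, -11) → max 8
(8, -11, 15) → max 15
(-11, 15, -6) → max 15
(15, -6, 4) → max 15
(-6, 4, 6) → max 6
(4, 6, 15) → max 15
(6, 15, -10) → max 15
(15, -10, -8) → max 15
(-10, -8, 2) → max 2
(-8, 2, 8) → max 8
(2, 8, 15) → max 15
(8, 15, -12) → max 15
Smallest of these is 2.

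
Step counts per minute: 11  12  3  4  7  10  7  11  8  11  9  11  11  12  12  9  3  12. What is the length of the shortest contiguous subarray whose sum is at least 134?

Extend right; whenever the sum reaches 134, record the length and shrink from the left:
add 11: running sum 11 < 134
add 12: running sum 23 < 134
add 3: running sum 26 < 134
add 4: running sum 30 < 134
add 7: running sum 37 < 134
add 10: running sum 47 < 134
add 7: running sum 54 < 134
add 11: running sum 65 < 134
add 8: running sum 73 < 134
add 11: running sum 84 < 134
add 9: running sum 93 < 134
add 11: running sum 104 < 134
add 11: running sum 115 < 134
add 12: running sum 127 < 134
add 12: shortest ending here [11, 12, 3, 4, 7, 10, 7, 11, 8, 11, 9, 11, 11, 12, 12] sum 139, len 15
add 9: shortest ending here [12, 3, 4, 7, 10, 7, 11, 8, 11, 9, 11, 11, 12, 12, 9] sum 137, len 15
add 3: shortest ending here [12, 3, 4, 7, 10, 7, 11, 8, 11, 9, 11, 11, 12, 12, 9, 3] sum 140, len 16
add 12: shortest ending here [4, 7, 10, 7, 11, 8, 11, 9, 11, 11, 12, 12, 9, 3, 12] sum 137, len 15
Shortest qualifying length: 15.

15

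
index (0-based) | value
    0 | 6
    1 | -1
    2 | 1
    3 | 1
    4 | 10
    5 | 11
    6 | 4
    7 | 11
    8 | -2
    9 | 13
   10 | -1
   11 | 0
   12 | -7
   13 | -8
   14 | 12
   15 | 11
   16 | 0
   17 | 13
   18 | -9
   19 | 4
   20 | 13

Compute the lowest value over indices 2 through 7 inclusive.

Elements at indices 2..7: 1, 1, 10, 11, 4, 11
min(1, 1, 10, 11, 4, 11) = 1

1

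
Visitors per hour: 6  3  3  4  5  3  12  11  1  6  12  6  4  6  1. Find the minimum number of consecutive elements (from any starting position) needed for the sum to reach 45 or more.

Extend right; whenever the sum reaches 45, record the length and shrink from the left:
add 6: running sum 6 < 45
add 3: running sum 9 < 45
add 3: running sum 12 < 45
add 4: running sum 16 < 45
add 5: running sum 21 < 45
add 3: running sum 24 < 45
add 12: running sum 36 < 45
add 11: shortest ending here [6, 3, 3, 4, 5, 3, 12, 11] sum 47, len 8
add 1: shortest ending here [6, 3, 3, 4, 5, 3, 12, 11, 1] sum 48, len 9
add 6: shortest ending here [3, 4, 5, 3, 12, 11, 1, 6] sum 45, len 8
add 12: shortest ending here [3, 12, 11, 1, 6, 12] sum 45, len 6
add 6: shortest ending here [12, 11, 1, 6, 12, 6] sum 48, len 6
add 4: shortest ending here [12, 11, 1, 6, 12, 6, 4] sum 52, len 7
add 6: shortest ending here [11, 1, 6, 12, 6, 4, 6] sum 46, len 7
add 1: shortest ending here [11, 1, 6, 12, 6, 4, 6, 1] sum 47, len 8
Shortest qualifying length: 6.

6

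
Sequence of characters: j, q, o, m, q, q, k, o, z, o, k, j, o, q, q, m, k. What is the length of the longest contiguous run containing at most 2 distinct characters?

add j: window [j] (1 distinct), len 1
add q: window [j, q] (2 distinct), len 2
add o: window [q, o] (2 distinct), len 2
add m: window [o, m] (2 distinct), len 2
add q: window [m, q] (2 distinct), len 2
add q: window [m, q, q] (2 distinct), len 3
add k: window [q, q, k] (2 distinct), len 3
add o: window [k, o] (2 distinct), len 2
add z: window [o, z] (2 distinct), len 2
add o: window [o, z, o] (2 distinct), len 3
add k: window [o, k] (2 distinct), len 2
add j: window [k, j] (2 distinct), len 2
add o: window [j, o] (2 distinct), len 2
add q: window [o, q] (2 distinct), len 2
add q: window [o, q, q] (2 distinct), len 3
add m: window [q, q, m] (2 distinct), len 3
add k: window [m, k] (2 distinct), len 2
Longest length with ≤2 distinct: 3.

3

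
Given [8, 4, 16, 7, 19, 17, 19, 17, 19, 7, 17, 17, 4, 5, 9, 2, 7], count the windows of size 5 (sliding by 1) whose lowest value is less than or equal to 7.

12

[8, 4, 16, 7, 19] → min 4  ≤ 7 ✓
[4, 16, 7, 19, 17] → min 4  ≤ 7 ✓
[16, 7, 19, 17, 19] → min 7  ≤ 7 ✓
[7, 19, 17, 19, 17] → min 7  ≤ 7 ✓
[19, 17, 19, 17, 19] → min 17
[17, 19, 17, 19, 7] → min 7  ≤ 7 ✓
[19, 17, 19, 7, 17] → min 7  ≤ 7 ✓
[17, 19, 7, 17, 17] → min 7  ≤ 7 ✓
[19, 7, 17, 17, 4] → min 4  ≤ 7 ✓
[7, 17, 17, 4, 5] → min 4  ≤ 7 ✓
[17, 17, 4, 5, 9] → min 4  ≤ 7 ✓
[17, 4, 5, 9, 2] → min 2  ≤ 7 ✓
[4, 5, 9, 2, 7] → min 2  ≤ 7 ✓
12 windows satisfy the condition.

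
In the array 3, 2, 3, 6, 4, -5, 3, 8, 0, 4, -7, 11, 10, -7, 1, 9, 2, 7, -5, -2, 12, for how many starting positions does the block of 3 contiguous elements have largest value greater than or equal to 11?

4

3 2 3 → max 3
2 3 6 → max 6
3 6 4 → max 6
6 4 -5 → max 6
4 -5 3 → max 4
-5 3 8 → max 8
3 8 0 → max 8
8 0 4 → max 8
0 4 -7 → max 4
4 -7 11 → max 11  ≥ 11 ✓
-7 11 10 → max 11  ≥ 11 ✓
11 10 -7 → max 11  ≥ 11 ✓
10 -7 1 → max 10
-7 1 9 → max 9
1 9 2 → max 9
9 2 7 → max 9
2 7 -5 → max 7
7 -5 -2 → max 7
-5 -2 12 → max 12  ≥ 11 ✓
4 windows satisfy the condition.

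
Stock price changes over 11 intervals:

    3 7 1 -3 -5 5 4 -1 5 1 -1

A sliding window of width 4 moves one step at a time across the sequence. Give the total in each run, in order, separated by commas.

3 7 1 -3 → sum 8
7 1 -3 -5 → sum 0
1 -3 -5 5 → sum -2
-3 -5 5 4 → sum 1
-5 5 4 -1 → sum 3
5 4 -1 5 → sum 13
4 -1 5 1 → sum 9
-1 5 1 -1 → sum 4

8, 0, -2, 1, 3, 13, 9, 4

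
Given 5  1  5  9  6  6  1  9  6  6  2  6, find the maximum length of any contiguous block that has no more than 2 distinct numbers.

4

Extend right; when distinct count exceeds 2, shrink from the left:
add 5: window [5] (1 distinct), len 1
add 1: window [5, 1] (2 distinct), len 2
add 5: window [5, 1, 5] (2 distinct), len 3
add 9: window [5, 9] (2 distinct), len 2
add 6: window [9, 6] (2 distinct), len 2
add 6: window [9, 6, 6] (2 distinct), len 3
add 1: window [6, 6, 1] (2 distinct), len 3
add 9: window [1, 9] (2 distinct), len 2
add 6: window [9, 6] (2 distinct), len 2
add 6: window [9, 6, 6] (2 distinct), len 3
add 2: window [6, 6, 2] (2 distinct), len 3
add 6: window [6, 6, 2, 6] (2 distinct), len 4
Longest length with ≤2 distinct: 4.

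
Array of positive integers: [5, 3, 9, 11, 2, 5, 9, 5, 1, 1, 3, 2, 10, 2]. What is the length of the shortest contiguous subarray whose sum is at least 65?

Extend right; whenever the sum reaches 65, record the length and shrink from the left:
add 5: running sum 5 < 65
add 3: running sum 8 < 65
add 9: running sum 17 < 65
add 11: running sum 28 < 65
add 2: running sum 30 < 65
add 5: running sum 35 < 65
add 9: running sum 44 < 65
add 5: running sum 49 < 65
add 1: running sum 50 < 65
add 1: running sum 51 < 65
add 3: running sum 54 < 65
add 2: running sum 56 < 65
add 10: shortest ending here [5, 3, 9, 11, 2, 5, 9, 5, 1, 1, 3, 2, 10] sum 66, len 13
add 2: shortest ending here [5, 3, 9, 11, 2, 5, 9, 5, 1, 1, 3, 2, 10, 2] sum 68, len 14
Shortest qualifying length: 13.

13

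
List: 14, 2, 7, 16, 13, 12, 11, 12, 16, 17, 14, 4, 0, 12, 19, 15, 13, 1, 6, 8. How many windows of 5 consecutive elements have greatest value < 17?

14 2 7 16 13 → max 16  < 17 ✓
2 7 16 13 12 → max 16  < 17 ✓
7 16 13 12 11 → max 16  < 17 ✓
16 13 12 11 12 → max 16  < 17 ✓
13 12 11 12 16 → max 16  < 17 ✓
12 11 12 16 17 → max 17
11 12 16 17 14 → max 17
12 16 17 14 4 → max 17
16 17 14 4 0 → max 17
17 14 4 0 12 → max 17
14 4 0 12 19 → max 19
4 0 12 19 15 → max 19
0 12 19 15 13 → max 19
12 19 15 13 1 → max 19
19 15 13 1 6 → max 19
15 13 1 6 8 → max 15  < 17 ✓
6 windows satisfy the condition.

6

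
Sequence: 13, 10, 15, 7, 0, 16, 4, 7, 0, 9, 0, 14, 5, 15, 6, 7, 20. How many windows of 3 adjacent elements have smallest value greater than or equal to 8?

[13, 10, 15] → min 10  ≥ 8 ✓
[10, 15, 7] → min 7
[15, 7, 0] → min 0
[7, 0, 16] → min 0
[0, 16, 4] → min 0
[16, 4, 7] → min 4
[4, 7, 0] → min 0
[7, 0, 9] → min 0
[0, 9, 0] → min 0
[9, 0, 14] → min 0
[0, 14, 5] → min 0
[14, 5, 15] → min 5
[5, 15, 6] → min 5
[15, 6, 7] → min 6
[6, 7, 20] → min 6
1 window satisfy the condition.

1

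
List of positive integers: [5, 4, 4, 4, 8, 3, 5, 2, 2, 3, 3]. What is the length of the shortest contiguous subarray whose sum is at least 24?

add 5: running sum 5 < 24
add 4: running sum 9 < 24
add 4: running sum 13 < 24
add 4: running sum 17 < 24
end 4: [5, 4, 4, 4, 8] sum 25, len 5
end 5: [5, 4, 4, 4, 8, 3] sum 28, len 6
end 6: [4, 4, 8, 3, 5] sum 24, len 5
end 7: [4, 4, 8, 3, 5, 2] sum 26, len 6
end 8: [4, 8, 3, 5, 2, 2] sum 24, len 6
end 9: [4, 8, 3, 5, 2, 2, 3] sum 27, len 7
end 10: [8, 3, 5, 2, 2, 3, 3] sum 26, len 7
Shortest qualifying length: 5.

5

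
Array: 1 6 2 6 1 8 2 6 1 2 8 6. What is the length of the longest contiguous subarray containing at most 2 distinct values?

3

add 1: window [1] (1 distinct), len 1
add 6: window [1, 6] (2 distinct), len 2
add 2: window [6, 2] (2 distinct), len 2
add 6: window [6, 2, 6] (2 distinct), len 3
add 1: window [6, 1] (2 distinct), len 2
add 8: window [1, 8] (2 distinct), len 2
add 2: window [8, 2] (2 distinct), len 2
add 6: window [2, 6] (2 distinct), len 2
add 1: window [6, 1] (2 distinct), len 2
add 2: window [1, 2] (2 distinct), len 2
add 8: window [2, 8] (2 distinct), len 2
add 6: window [8, 6] (2 distinct), len 2
Longest length with ≤2 distinct: 3.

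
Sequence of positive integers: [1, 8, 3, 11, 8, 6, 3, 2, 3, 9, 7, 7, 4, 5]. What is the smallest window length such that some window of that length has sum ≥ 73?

Extend right; whenever the sum reaches 73, record the length and shrink from the left:
add 1: running sum 1 < 73
add 8: running sum 9 < 73
add 3: running sum 12 < 73
add 11: running sum 23 < 73
add 8: running sum 31 < 73
add 6: running sum 37 < 73
add 3: running sum 40 < 73
add 2: running sum 42 < 73
add 3: running sum 45 < 73
add 9: running sum 54 < 73
add 7: running sum 61 < 73
add 7: running sum 68 < 73
add 4: running sum 72 < 73
add 5: shortest ending here [8, 3, 11, 8, 6, 3, 2, 3, 9, 7, 7, 4, 5] sum 76, len 13
Shortest qualifying length: 13.

13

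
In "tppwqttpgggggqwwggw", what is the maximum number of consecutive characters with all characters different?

[t] len 1
[t, p] len 2
[p] len 1
[p, w] len 2
[p, w, q] len 3
[p, w, q, t] len 4
[t] len 1
[t, p] len 2
[t, p, g] len 3
[g] len 1
[g] len 1
[g] len 1
[g] len 1
[g, q] len 2
[g, q, w] len 3
[w] len 1
[w, g] len 2
[g] len 1
[g, w] len 2
Longest all-distinct length: 4.

4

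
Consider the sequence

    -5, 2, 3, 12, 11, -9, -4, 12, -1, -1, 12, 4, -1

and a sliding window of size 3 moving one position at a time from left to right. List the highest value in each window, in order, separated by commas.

-5 2 3 → max 3
2 3 12 → max 12
3 12 11 → max 12
12 11 -9 → max 12
11 -9 -4 → max 11
-9 -4 12 → max 12
-4 12 -1 → max 12
12 -1 -1 → max 12
-1 -1 12 → max 12
-1 12 4 → max 12
12 4 -1 → max 12

3, 12, 12, 12, 11, 12, 12, 12, 12, 12, 12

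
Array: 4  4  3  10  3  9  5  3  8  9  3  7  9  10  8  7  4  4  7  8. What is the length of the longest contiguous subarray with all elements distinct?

add 4: [4] len 1
add 4 (repeat 4, move left end past it): [4] len 1
add 3: [4, 3] len 2
add 10: [4, 3, 10] len 3
add 3 (repeat 3, move left end past it): [10, 3] len 2
add 9: [10, 3, 9] len 3
add 5: [10, 3, 9, 5] len 4
add 3 (repeat 3, move left end past it): [9, 5, 3] len 3
add 8: [9, 5, 3, 8] len 4
add 9 (repeat 9, move left end past it): [5, 3, 8, 9] len 4
add 3 (repeat 3, move left end past it): [8, 9, 3] len 3
add 7: [8, 9, 3, 7] len 4
add 9 (repeat 9, move left end past it): [3, 7, 9] len 3
add 10: [3, 7, 9, 10] len 4
add 8: [3, 7, 9, 10, 8] len 5
add 7 (repeat 7, move left end past it): [9, 10, 8, 7] len 4
add 4: [9, 10, 8, 7, 4] len 5
add 4 (repeat 4, move left end past it): [4] len 1
add 7: [4, 7] len 2
add 8: [4, 7, 8] len 3
Longest all-distinct length: 5.

5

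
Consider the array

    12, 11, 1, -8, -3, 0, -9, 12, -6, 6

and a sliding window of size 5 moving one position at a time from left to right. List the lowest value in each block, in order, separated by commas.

-8, -8, -9, -9, -9, -9

12 11 1 -8 -3 → min -8
11 1 -8 -3 0 → min -8
1 -8 -3 0 -9 → min -9
-8 -3 0 -9 12 → min -9
-3 0 -9 12 -6 → min -9
0 -9 12 -6 6 → min -9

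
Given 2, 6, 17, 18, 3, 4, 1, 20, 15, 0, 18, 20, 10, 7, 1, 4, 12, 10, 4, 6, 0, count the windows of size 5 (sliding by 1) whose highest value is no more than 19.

(2, 6, 17, 18, 3) → max 18  ≤ 19 ✓
(6, 17, 18, 3, 4) → max 18  ≤ 19 ✓
(17, 18, 3, 4, 1) → max 18  ≤ 19 ✓
(18, 3, 4, 1, 20) → max 20
(3, 4, 1, 20, 15) → max 20
(4, 1, 20, 15, 0) → max 20
(1, 20, 15, 0, 18) → max 20
(20, 15, 0, 18, 20) → max 20
(15, 0, 18, 20, 10) → max 20
(0, 18, 20, 10, 7) → max 20
(18, 20, 10, 7, 1) → max 20
(20, 10, 7, 1, 4) → max 20
(10, 7, 1, 4, 12) → max 12  ≤ 19 ✓
(7, 1, 4, 12, 10) → max 12  ≤ 19 ✓
(1, 4, 12, 10, 4) → max 12  ≤ 19 ✓
(4, 12, 10, 4, 6) → max 12  ≤ 19 ✓
(12, 10, 4, 6, 0) → max 12  ≤ 19 ✓
8 windows satisfy the condition.

8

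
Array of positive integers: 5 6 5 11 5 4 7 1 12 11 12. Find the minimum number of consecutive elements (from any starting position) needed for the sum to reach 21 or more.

add 5: running sum 5 < 21
add 6: running sum 11 < 21
add 5: running sum 16 < 21
end 3: [6, 5, 11] sum 22, len 3
end 4: [5, 11, 5] sum 21, len 3
end 5: [5, 11, 5, 4] sum 25, len 4
end 6: [11, 5, 4, 7] sum 27, len 4
end 7: [11, 5, 4, 7, 1] sum 28, len 5
end 8: [4, 7, 1, 12] sum 24, len 4
end 9: [12, 11] sum 23, len 2
end 10: [11, 12] sum 23, len 2
Shortest qualifying length: 2.

2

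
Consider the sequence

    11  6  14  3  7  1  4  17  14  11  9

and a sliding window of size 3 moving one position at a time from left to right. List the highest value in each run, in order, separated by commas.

Sliding a size-3 window across the 11 values:
(11, 6, 14) → max 14
(6, 14, 3) → max 14
(14, 3, 7) → max 14
(3, 7, 1) → max 7
(7, 1, 4) → max 7
(1, 4, 17) → max 17
(4, 17, 14) → max 17
(17, 14, 11) → max 17
(14, 11, 9) → max 14

14, 14, 14, 7, 7, 17, 17, 17, 14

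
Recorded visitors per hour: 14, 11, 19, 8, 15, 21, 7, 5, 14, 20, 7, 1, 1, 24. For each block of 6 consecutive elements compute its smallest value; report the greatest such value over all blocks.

8

Window mins for each of the 9 positions:
14 11 19 8 15 21 → min 8
11 19 8 15 21 7 → min 7
19 8 15 21 7 5 → min 5
8 15 21 7 5 14 → min 5
15 21 7 5 14 20 → min 5
21 7 5 14 20 7 → min 5
7 5 14 20 7 1 → min 1
5 14 20 7 1 1 → min 1
14 20 7 1 1 24 → min 1
Greatest of these is 8.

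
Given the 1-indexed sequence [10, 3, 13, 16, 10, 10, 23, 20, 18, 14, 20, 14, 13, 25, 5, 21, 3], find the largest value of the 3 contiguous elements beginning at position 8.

20

Elements at indices 8..10: 20, 18, 14
max(20, 18, 14) = 20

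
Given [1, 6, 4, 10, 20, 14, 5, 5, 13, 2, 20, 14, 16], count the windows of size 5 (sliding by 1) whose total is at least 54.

5

1 6 4 10 20 → sum 41
6 4 10 20 14 → sum 54  ≥ 54 ✓
4 10 20 14 5 → sum 53
10 20 14 5 5 → sum 54  ≥ 54 ✓
20 14 5 5 13 → sum 57  ≥ 54 ✓
14 5 5 13 2 → sum 39
5 5 13 2 20 → sum 45
5 13 2 20 14 → sum 54  ≥ 54 ✓
13 2 20 14 16 → sum 65  ≥ 54 ✓
5 windows satisfy the condition.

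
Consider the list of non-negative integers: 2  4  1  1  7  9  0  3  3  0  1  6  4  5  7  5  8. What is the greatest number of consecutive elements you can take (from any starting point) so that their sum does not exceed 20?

→ 2: sum 2, len 1
→ 4: sum 6, len 2
→ 1: sum 7, len 3
→ 1: sum 8, len 4
→ 7: sum 15, len 5
→ 9 (dropped 2, 4): sum 18, len 4
→ 0: sum 18, len 5
→ 3 (dropped 1): sum 20, len 5
→ 3 (dropped 1, 7): sum 15, len 4
→ 0: sum 15, len 5
→ 1: sum 16, len 6
→ 6 (dropped 9): sum 13, len 6
→ 4: sum 17, len 7
→ 5 (dropped 0, 3): sum 19, len 6
→ 7 (dropped 3, 0, 1, 6): sum 16, len 3
→ 5 (dropped 4): sum 17, len 3
→ 8 (dropped 5): sum 20, len 3
Longest length seen: 7.

7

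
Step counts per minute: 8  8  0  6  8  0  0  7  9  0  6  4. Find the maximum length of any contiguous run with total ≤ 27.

[8] sum 8 len 1
[8, 8] sum 16 len 2
[8, 8, 0] sum 16 len 3
[8, 8, 0, 6] sum 22 len 4
[8, 0, 6, 8] sum 22 len 4
[8, 0, 6, 8, 0] sum 22 len 5
[8, 0, 6, 8, 0, 0] sum 22 len 6
[0, 6, 8, 0, 0, 7] sum 21 len 6
[8, 0, 0, 7, 9] sum 24 len 5
[8, 0, 0, 7, 9, 0] sum 24 len 6
[0, 0, 7, 9, 0, 6] sum 22 len 6
[0, 0, 7, 9, 0, 6, 4] sum 26 len 7
Longest length seen: 7.

7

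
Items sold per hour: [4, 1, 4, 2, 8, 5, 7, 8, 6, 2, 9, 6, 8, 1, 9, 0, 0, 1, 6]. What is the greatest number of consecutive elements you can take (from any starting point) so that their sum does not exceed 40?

9

→ 4: sum 4, len 1
→ 1: sum 5, len 2
→ 4: sum 9, len 3
→ 2: sum 11, len 4
→ 8: sum 19, len 5
→ 5: sum 24, len 6
→ 7: sum 31, len 7
→ 8: sum 39, len 8
→ 6 (dropped 4, 1): sum 40, len 7
→ 2 (dropped 4): sum 38, len 7
→ 9 (dropped 2, 8): sum 37, len 6
→ 6 (dropped 5): sum 38, len 6
→ 8 (dropped 7): sum 39, len 6
→ 1: sum 40, len 7
→ 9 (dropped 8, 6): sum 35, len 6
→ 0: sum 35, len 7
→ 0: sum 35, len 8
→ 1: sum 36, len 9
→ 6 (dropped 2): sum 40, len 9
Longest length seen: 9.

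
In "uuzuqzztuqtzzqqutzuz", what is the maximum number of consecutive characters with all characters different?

add u: [u] len 1
add u (repeat u, move left end past it): [u] len 1
add z: [u, z] len 2
add u (repeat u, move left end past it): [z, u] len 2
add q: [z, u, q] len 3
add z (repeat z, move left end past it): [u, q, z] len 3
add z (repeat z, move left end past it): [z] len 1
add t: [z, t] len 2
add u: [z, t, u] len 3
add q: [z, t, u, q] len 4
add t (repeat t, move left end past it): [u, q, t] len 3
add z: [u, q, t, z] len 4
add z (repeat z, move left end past it): [z] len 1
add q: [z, q] len 2
add q (repeat q, move left end past it): [q] len 1
add u: [q, u] len 2
add t: [q, u, t] len 3
add z: [q, u, t, z] len 4
add u (repeat u, move left end past it): [t, z, u] len 3
add z (repeat z, move left end past it): [u, z] len 2
Longest all-distinct length: 4.

4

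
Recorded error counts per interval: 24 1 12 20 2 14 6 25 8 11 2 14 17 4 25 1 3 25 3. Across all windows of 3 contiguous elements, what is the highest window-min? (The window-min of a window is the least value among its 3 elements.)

(24, 1, 12) → min 1
(1, 12, 20) → min 1
(12, 20, 2) → min 2
(20, 2, 14) → min 2
(2, 14, 6) → min 2
(14, 6, 25) → min 6
(6, 25, 8) → min 6
(25, 8, 11) → min 8
(8, 11, 2) → min 2
(11, 2, 14) → min 2
(2, 14, 17) → min 2
(14, 17, 4) → min 4
(17, 4, 25) → min 4
(4, 25, 1) → min 1
(25, 1, 3) → min 1
(1, 3, 25) → min 1
(3, 25, 3) → min 3
Highest of these is 8.

8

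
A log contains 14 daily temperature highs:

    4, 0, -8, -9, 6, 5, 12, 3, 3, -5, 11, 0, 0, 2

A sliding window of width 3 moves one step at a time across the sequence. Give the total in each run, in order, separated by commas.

Sliding a size-3 window across the 14 values:
4 0 -8 → sum -4
0 -8 -9 → sum -17
-8 -9 6 → sum -11
-9 6 5 → sum 2
6 5 12 → sum 23
5 12 3 → sum 20
12 3 3 → sum 18
3 3 -5 → sum 1
3 -5 11 → sum 9
-5 11 0 → sum 6
11 0 0 → sum 11
0 0 2 → sum 2

-4, -17, -11, 2, 23, 20, 18, 1, 9, 6, 11, 2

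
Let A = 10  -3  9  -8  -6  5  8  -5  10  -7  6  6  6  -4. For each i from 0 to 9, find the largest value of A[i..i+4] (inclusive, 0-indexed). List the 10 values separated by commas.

10, 9, 9, 8, 10, 10, 10, 10, 10, 6

Sliding a size-5 window across the 14 values:
[10, -3, 9, -8, -6] → max 10
[-3, 9, -8, -6, 5] → max 9
[9, -8, -6, 5, 8] → max 9
[-8, -6, 5, 8, -5] → max 8
[-6, 5, 8, -5, 10] → max 10
[5, 8, -5, 10, -7] → max 10
[8, -5, 10, -7, 6] → max 10
[-5, 10, -7, 6, 6] → max 10
[10, -7, 6, 6, 6] → max 10
[-7, 6, 6, 6, -4] → max 6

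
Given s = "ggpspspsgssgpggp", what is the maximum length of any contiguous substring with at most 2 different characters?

6

Extend right; when distinct count exceeds 2, shrink from the left:
[g] 1 distinct, len 1
[g, g] 1 distinct, len 2
[g, g, p] 2 distinct, len 3
[p, s] 2 distinct, len 2
[p, s, p] 2 distinct, len 3
[p, s, p, s] 2 distinct, len 4
[p, s, p, s, p] 2 distinct, len 5
[p, s, p, s, p, s] 2 distinct, len 6
[s, g] 2 distinct, len 2
[s, g, s] 2 distinct, len 3
[s, g, s, s] 2 distinct, len 4
[s, g, s, s, g] 2 distinct, len 5
[g, p] 2 distinct, len 2
[g, p, g] 2 distinct, len 3
[g, p, g, g] 2 distinct, len 4
[g, p, g, g, p] 2 distinct, len 5
Longest length with ≤2 distinct: 6.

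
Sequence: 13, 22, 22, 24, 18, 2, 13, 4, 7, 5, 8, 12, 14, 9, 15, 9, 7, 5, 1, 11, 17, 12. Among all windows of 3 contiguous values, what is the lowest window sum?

13

13 22 22 → sum 57
22 22 24 → sum 68
22 24 18 → sum 64
24 18 2 → sum 44
18 2 13 → sum 33
2 13 4 → sum 19
13 4 7 → sum 24
4 7 5 → sum 16
7 5 8 → sum 20
5 8 12 → sum 25
8 12 14 → sum 34
12 14 9 → sum 35
14 9 15 → sum 38
9 15 9 → sum 33
15 9 7 → sum 31
9 7 5 → sum 21
7 5 1 → sum 13
5 1 11 → sum 17
1 11 17 → sum 29
11 17 12 → sum 40
Lowest of these is 13.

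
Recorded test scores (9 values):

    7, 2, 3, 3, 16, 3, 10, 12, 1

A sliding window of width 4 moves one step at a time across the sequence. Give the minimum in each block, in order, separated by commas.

Sliding a size-4 window across the 9 values:
[7, 2, 3, 3] → min 2
[2, 3, 3, 16] → min 2
[3, 3, 16, 3] → min 3
[3, 16, 3, 10] → min 3
[16, 3, 10, 12] → min 3
[3, 10, 12, 1] → min 1

2, 2, 3, 3, 3, 1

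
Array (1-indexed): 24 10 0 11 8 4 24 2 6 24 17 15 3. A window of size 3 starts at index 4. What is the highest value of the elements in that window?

Elements at indices 4..6: 11, 8, 4
max(11, 8, 4) = 11

11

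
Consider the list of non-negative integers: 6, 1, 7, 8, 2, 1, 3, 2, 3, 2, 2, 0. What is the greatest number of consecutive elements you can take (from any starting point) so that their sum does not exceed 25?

Extend to the right; shrink from the left whenever the sum exceeds 25:
→ 6: sum 6, len 1
→ 1: sum 7, len 2
→ 7: sum 14, len 3
→ 8: sum 22, len 4
→ 2: sum 24, len 5
→ 1: sum 25, len 6
→ 3 (dropped 6): sum 22, len 6
→ 2: sum 24, len 7
→ 3 (dropped 1, 7): sum 19, len 6
→ 2: sum 21, len 7
→ 2: sum 23, len 8
→ 0: sum 23, len 9
Longest length seen: 9.

9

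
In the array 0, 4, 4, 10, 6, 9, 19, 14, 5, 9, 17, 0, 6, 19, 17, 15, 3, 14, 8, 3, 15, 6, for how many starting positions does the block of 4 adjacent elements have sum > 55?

1

[0, 4, 4, 10] → sum 18
[4, 4, 10, 6] → sum 24
[4, 10, 6, 9] → sum 29
[10, 6, 9, 19] → sum 44
[6, 9, 19, 14] → sum 48
[9, 19, 14, 5] → sum 47
[19, 14, 5, 9] → sum 47
[14, 5, 9, 17] → sum 45
[5, 9, 17, 0] → sum 31
[9, 17, 0, 6] → sum 32
[17, 0, 6, 19] → sum 42
[0, 6, 19, 17] → sum 42
[6, 19, 17, 15] → sum 57  > 55 ✓
[19, 17, 15, 3] → sum 54
[17, 15, 3, 14] → sum 49
[15, 3, 14, 8] → sum 40
[3, 14, 8, 3] → sum 28
[14, 8, 3, 15] → sum 40
[8, 3, 15, 6] → sum 32
1 window satisfy the condition.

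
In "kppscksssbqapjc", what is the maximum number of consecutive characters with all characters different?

7

add k: [k] len 1
add p: [k, p] len 2
add p (repeat p, move left end past it): [p] len 1
add s: [p, s] len 2
add c: [p, s, c] len 3
add k: [p, s, c, k] len 4
add s (repeat s, move left end past it): [c, k, s] len 3
add s (repeat s, move left end past it): [s] len 1
add s (repeat s, move left end past it): [s] len 1
add b: [s, b] len 2
add q: [s, b, q] len 3
add a: [s, b, q, a] len 4
add p: [s, b, q, a, p] len 5
add j: [s, b, q, a, p, j] len 6
add c: [s, b, q, a, p, j, c] len 7
Longest all-distinct length: 7.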